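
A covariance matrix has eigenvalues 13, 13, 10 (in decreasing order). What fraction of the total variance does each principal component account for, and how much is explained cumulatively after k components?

Step 1 — total variance = trace(Sigma) = Σ λ_i = 13 + 13 + 10 = 36.

Step 2 — fraction explained by component i = λ_i / Σ λ:
  PC1: 13/36 = 0.3611
  PC2: 13/36 = 0.3611
  PC3: 10/36 = 0.2778

Step 3 — cumulative fraction after k components = (λ_1 + ... + λ_k) / Σ λ:
  k = 1: 13/36 = 0.3611
  k = 2: (13 + 13)/36 = 26/36 = 0.7222
  k = 3: (13 + 13 + 10)/36 = 36/36 = 1

Summary (fraction, with percent):

explained: PC1 0.3611 (36.11%), PC2 0.3611 (36.11%), PC3 0.2778 (27.78%);  cumulative: 0.3611, 0.7222, 1


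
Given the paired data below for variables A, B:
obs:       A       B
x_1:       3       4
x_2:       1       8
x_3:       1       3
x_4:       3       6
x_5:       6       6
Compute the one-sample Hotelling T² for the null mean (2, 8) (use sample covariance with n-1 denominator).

Step 1 — sample mean vector:
  mean(A) = (3 + 1 + 1 + 3 + 6) / 5 = 14/5 = 2.8
  mean(B) = (4 + 8 + 3 + 6 + 6) / 5 = 27/5 = 5.4
  x̄ = (2.8, 5.4),  deviation x̄ - mu_0 = (2.8, 5.4) - (2, 8) = (0.8, -2.6).

Step 2 — sample covariance matrix, S[i,j] = (1/(n-1)) · Σ_k (x_{k,i} - mean_i) · (x_{k,j} - mean_j), divisor n-1 = 4:
  S[A,A] = ((0.2)·(0.2) + (-1.8)·(-1.8) + (-1.8)·(-1.8) + (0.2)·(0.2) + (3.2)·(3.2)) / 4 = 16.8/4 = 4.2
  S[A,B] = ((0.2)·(-1.4) + (-1.8)·(2.6) + (-1.8)·(-2.4) + (0.2)·(0.6) + (3.2)·(0.6)) / 4 = 1.4/4 = 0.35
  S[B,B] = ((-1.4)·(-1.4) + (2.6)·(2.6) + (-2.4)·(-2.4) + (0.6)·(0.6) + (0.6)·(0.6)) / 4 = 15.2/4 = 3.8
  S = [[4.2, 0.35],
 [0.35, 3.8]].

Step 3 — invert S. det(S) = 4.2·3.8 - (0.35)² = 15.8375.
  S^{-1} = (1/det) · [[d, -b], [-b, a]] = [[0.2399, -0.0221],
 [-0.0221, 0.2652]].

Step 4 — quadratic form (x̄ - mu_0)^T · S^{-1} · (x̄ - mu_0):
  S^{-1} · (x̄ - mu_0) = (0.2494, -0.7072),
  (x̄ - mu_0)^T · [...] = (0.8)·(0.2494) + (-2.6)·(-0.7072) = 2.0382.

Step 5 — scale by n: T² = 5 · 2.0382 = 10.191.

T² ≈ 10.191


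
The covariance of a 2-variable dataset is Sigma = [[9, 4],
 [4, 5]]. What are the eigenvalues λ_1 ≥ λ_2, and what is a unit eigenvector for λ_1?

Step 1 — characteristic polynomial of 2×2 Sigma:
  det(Sigma - λI) = λ² - trace · λ + det = 0.
  trace = 9 + 5 = 14, det = 9·5 - (4)² = 29.
Step 2 — discriminant:
  Δ = trace² - 4·det = 196 - 116 = 80.
Step 3 — eigenvalues:
  λ = (trace ± √Δ)/2 = (14 ± 8.9443)/2,
  λ_1 = 11.4721,  λ_2 = 2.5279.

Step 4 — unit eigenvector for λ_1: solve (Sigma - λ_1 I)v = 0. First row:
  (9 - 11.4721)·v_x + (4)·v_y = 0, i.e. (-2.4721)·v_x + (4)·v_y = 0,
  so v ∝ (b, λ_1 - a) = (4, 2.4721) = u.
  ||u|| = √((4)² + (2.4721)²) = √(22.1115) ≈ 4.7023,
  v_1 = u/||u|| ≈ (0.8507, 0.5257) (||v_1|| = 1).

λ_1 = 11.4721,  λ_2 = 2.5279;  v_1 ≈ (0.8507, 0.5257)


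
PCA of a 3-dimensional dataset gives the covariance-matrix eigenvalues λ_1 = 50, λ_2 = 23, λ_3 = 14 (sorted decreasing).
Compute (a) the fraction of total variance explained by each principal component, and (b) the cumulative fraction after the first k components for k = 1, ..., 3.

Step 1 — total variance = trace(Sigma) = Σ λ_i = 50 + 23 + 14 = 87.

Step 2 — fraction explained by component i = λ_i / Σ λ:
  PC1: 50/87 = 0.5747
  PC2: 23/87 = 0.2644
  PC3: 14/87 = 0.1609

Step 3 — cumulative fraction after k components = (λ_1 + ... + λ_k) / Σ λ:
  k = 1: 50/87 = 0.5747
  k = 2: (50 + 23)/87 = 73/87 = 0.8391
  k = 3: (50 + 23 + 14)/87 = 87/87 = 1

Summary (fraction, with percent):

explained: PC1 0.5747 (57.47%), PC2 0.2644 (26.44%), PC3 0.1609 (16.09%);  cumulative: 0.5747, 0.8391, 1


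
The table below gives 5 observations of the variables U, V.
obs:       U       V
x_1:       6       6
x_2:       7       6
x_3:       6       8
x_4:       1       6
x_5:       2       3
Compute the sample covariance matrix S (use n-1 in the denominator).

Step 1 — column means:
  mean(U) = (6 + 7 + 6 + 1 + 2) / 5 = 22/5 = 4.4
  mean(V) = (6 + 6 + 8 + 6 + 3) / 5 = 29/5 = 5.8

Step 2 — sample covariance S[i,j] = (1/(n-1)) · Σ_k (x_{k,i} - mean_i) · (x_{k,j} - mean_j), with n-1 = 4.
  S[U,U] = ((1.6)·(1.6) + (2.6)·(2.6) + (1.6)·(1.6) + (-3.4)·(-3.4) + (-2.4)·(-2.4)) / 4 = 29.2/4 = 7.3
  S[U,V] = ((1.6)·(0.2) + (2.6)·(0.2) + (1.6)·(2.2) + (-3.4)·(0.2) + (-2.4)·(-2.8)) / 4 = 10.4/4 = 2.6
  S[V,V] = ((0.2)·(0.2) + (0.2)·(0.2) + (2.2)·(2.2) + (0.2)·(0.2) + (-2.8)·(-2.8)) / 4 = 12.8/4 = 3.2

S is symmetric (S[j,i] = S[i,j]). Assembling:

S = [[7.3, 2.6],
 [2.6, 3.2]]


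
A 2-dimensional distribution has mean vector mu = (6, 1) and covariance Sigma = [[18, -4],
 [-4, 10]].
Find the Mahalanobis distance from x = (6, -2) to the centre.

Step 1 — centre the observation: (x - mu) = (0, -3).

Step 2 — invert Sigma. det(Sigma) = 18·10 - (-4)² = 164.
  Sigma^{-1} = (1/det) · [[d, -b], [-b, a]] = [[0.061, 0.0244],
 [0.0244, 0.1098]].

Step 3 — form the quadratic (x - mu)^T · Sigma^{-1} · (x - mu):
  Sigma^{-1} · (x - mu) = (-0.0732, -0.3293).
  (x - mu)^T · [Sigma^{-1} · (x - mu)] = (0)·(-0.0732) + (-3)·(-0.3293) = 0.9878.

Step 4 — take square root: d = √(0.9878) ≈ 0.9939.

d(x, mu) = √(0.9878) ≈ 0.9939


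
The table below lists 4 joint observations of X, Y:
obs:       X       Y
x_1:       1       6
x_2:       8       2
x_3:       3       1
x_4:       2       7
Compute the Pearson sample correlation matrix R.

Step 1 — column means:
  mean(X) = (1 + 8 + 3 + 2) / 4 = 14/4 = 3.5
  mean(Y) = (6 + 2 + 1 + 7) / 4 = 16/4 = 4

Step 2 — sample variances and covariances s[i,j] = (1/(n-1)) · Σ_k (x_{k,i} - mean_i) · (x_{k,j} - mean_j), with n-1 = 3:
  s[X,X] = ((-2.5)·(-2.5) + (4.5)·(4.5) + (-0.5)·(-0.5) + (-1.5)·(-1.5)) / 3 = 29/3 = 9.6667
  s[X,Y] = ((-2.5)·(2) + (4.5)·(-2) + (-0.5)·(-3) + (-1.5)·(3)) / 3 = -17/3 = -5.6667
  s[Y,Y] = ((2)·(2) + (-2)·(-2) + (-3)·(-3) + (3)·(3)) / 3 = 26/3 = 8.6667
  Sample standard deviations s_i = √(s[i,i]):
  s(X) = √(9.6667) = 3.1091
  s(Y) = √(8.6667) = 2.9439

Step 3 — r_{ij} = s_{ij} / (s_i · s_j):
  r[X,X] = 1 (diagonal).
  r[X,Y] = -5.6667 / (3.1091 · 2.9439) = -5.6667 / 9.153 = -0.6191
  r[Y,Y] = 1 (diagonal).

R is symmetric with unit diagonal. Assembling:

R = [[1, -0.6191],
 [-0.6191, 1]]


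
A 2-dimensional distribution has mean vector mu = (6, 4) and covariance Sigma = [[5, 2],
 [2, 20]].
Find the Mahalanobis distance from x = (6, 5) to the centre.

Step 1 — centre the observation: (x - mu) = (0, 1).

Step 2 — invert Sigma. det(Sigma) = 5·20 - (2)² = 96.
  Sigma^{-1} = (1/det) · [[d, -b], [-b, a]] = [[0.2083, -0.0208],
 [-0.0208, 0.0521]].

Step 3 — form the quadratic (x - mu)^T · Sigma^{-1} · (x - mu):
  Sigma^{-1} · (x - mu) = (-0.0208, 0.0521).
  (x - mu)^T · [Sigma^{-1} · (x - mu)] = (0)·(-0.0208) + (1)·(0.0521) = 0.0521.

Step 4 — take square root: d = √(0.0521) ≈ 0.2282.

d(x, mu) = √(0.0521) ≈ 0.2282


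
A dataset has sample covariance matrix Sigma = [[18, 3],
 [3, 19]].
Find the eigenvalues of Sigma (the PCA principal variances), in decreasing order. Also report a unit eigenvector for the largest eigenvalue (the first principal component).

Step 1 — characteristic polynomial of 2×2 Sigma:
  det(Sigma - λI) = λ² - trace · λ + det = 0.
  trace = 18 + 19 = 37, det = 18·19 - (3)² = 333.
Step 2 — discriminant:
  Δ = trace² - 4·det = 1369 - 1332 = 37.
Step 3 — eigenvalues:
  λ = (trace ± √Δ)/2 = (37 ± 6.0828)/2,
  λ_1 = 21.5414,  λ_2 = 15.4586.

Step 4 — unit eigenvector for λ_1: solve (Sigma - λ_1 I)v = 0. First row:
  (18 - 21.5414)·v_x + (3)·v_y = 0, i.e. (-3.5414)·v_x + (3)·v_y = 0,
  so v ∝ (b, λ_1 - a) = (3, 3.5414) = u.
  ||u|| = √((3)² + (3.5414)²) = √(21.5414) ≈ 4.6413,
  v_1 = u/||u|| ≈ (0.6464, 0.763) (||v_1|| = 1).

λ_1 = 21.5414,  λ_2 = 15.4586;  v_1 ≈ (0.6464, 0.763)


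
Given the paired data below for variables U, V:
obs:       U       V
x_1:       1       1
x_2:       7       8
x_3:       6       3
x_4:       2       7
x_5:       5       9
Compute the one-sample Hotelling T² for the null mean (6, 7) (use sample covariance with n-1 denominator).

Step 1 — sample mean vector:
  mean(U) = (1 + 7 + 6 + 2 + 5) / 5 = 21/5 = 4.2
  mean(V) = (1 + 8 + 3 + 7 + 9) / 5 = 28/5 = 5.6
  x̄ = (4.2, 5.6),  deviation x̄ - mu_0 = (4.2, 5.6) - (6, 7) = (-1.8, -1.4).

Step 2 — sample covariance matrix, S[i,j] = (1/(n-1)) · Σ_k (x_{k,i} - mean_i) · (x_{k,j} - mean_j), divisor n-1 = 4:
  S[U,U] = ((-3.2)·(-3.2) + (2.8)·(2.8) + (1.8)·(1.8) + (-2.2)·(-2.2) + (0.8)·(0.8)) / 4 = 26.8/4 = 6.7
  S[U,V] = ((-3.2)·(-4.6) + (2.8)·(2.4) + (1.8)·(-2.6) + (-2.2)·(1.4) + (0.8)·(3.4)) / 4 = 16.4/4 = 4.1
  S[V,V] = ((-4.6)·(-4.6) + (2.4)·(2.4) + (-2.6)·(-2.6) + (1.4)·(1.4) + (3.4)·(3.4)) / 4 = 47.2/4 = 11.8
  S = [[6.7, 4.1],
 [4.1, 11.8]].

Step 3 — invert S. det(S) = 6.7·11.8 - (4.1)² = 62.25.
  S^{-1} = (1/det) · [[d, -b], [-b, a]] = [[0.1896, -0.0659],
 [-0.0659, 0.1076]].

Step 4 — quadratic form (x̄ - mu_0)^T · S^{-1} · (x̄ - mu_0):
  S^{-1} · (x̄ - mu_0) = (-0.249, -0.0321),
  (x̄ - mu_0)^T · [...] = (-1.8)·(-0.249) + (-1.4)·(-0.0321) = 0.4932.

Step 5 — scale by n: T² = 5 · 0.4932 = 2.4659.

T² ≈ 2.4659


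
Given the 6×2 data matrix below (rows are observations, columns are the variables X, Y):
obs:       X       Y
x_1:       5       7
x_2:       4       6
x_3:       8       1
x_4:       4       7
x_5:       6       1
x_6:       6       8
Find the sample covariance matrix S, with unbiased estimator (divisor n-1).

Step 1 — column means:
  mean(X) = (5 + 4 + 8 + 4 + 6 + 6) / 6 = 33/6 = 5.5
  mean(Y) = (7 + 6 + 1 + 7 + 1 + 8) / 6 = 30/6 = 5

Step 2 — sample covariance S[i,j] = (1/(n-1)) · Σ_k (x_{k,i} - mean_i) · (x_{k,j} - mean_j), with n-1 = 5.
  S[X,X] = ((-0.5)·(-0.5) + (-1.5)·(-1.5) + (2.5)·(2.5) + (-1.5)·(-1.5) + (0.5)·(0.5) + (0.5)·(0.5)) / 5 = 11.5/5 = 2.3
  S[X,Y] = ((-0.5)·(2) + (-1.5)·(1) + (2.5)·(-4) + (-1.5)·(2) + (0.5)·(-4) + (0.5)·(3)) / 5 = -16/5 = -3.2
  S[Y,Y] = ((2)·(2) + (1)·(1) + (-4)·(-4) + (2)·(2) + (-4)·(-4) + (3)·(3)) / 5 = 50/5 = 10

S is symmetric (S[j,i] = S[i,j]). Assembling:

S = [[2.3, -3.2],
 [-3.2, 10]]


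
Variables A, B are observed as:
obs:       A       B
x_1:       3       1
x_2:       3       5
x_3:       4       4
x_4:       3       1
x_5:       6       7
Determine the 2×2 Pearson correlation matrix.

Step 1 — column means:
  mean(A) = (3 + 3 + 4 + 3 + 6) / 5 = 19/5 = 3.8
  mean(B) = (1 + 5 + 4 + 1 + 7) / 5 = 18/5 = 3.6

Step 2 — sample variances and covariances s[i,j] = (1/(n-1)) · Σ_k (x_{k,i} - mean_i) · (x_{k,j} - mean_j), with n-1 = 4:
  s[A,A] = ((-0.8)·(-0.8) + (-0.8)·(-0.8) + (0.2)·(0.2) + (-0.8)·(-0.8) + (2.2)·(2.2)) / 4 = 6.8/4 = 1.7
  s[A,B] = ((-0.8)·(-2.6) + (-0.8)·(1.4) + (0.2)·(0.4) + (-0.8)·(-2.6) + (2.2)·(3.4)) / 4 = 10.6/4 = 2.65
  s[B,B] = ((-2.6)·(-2.6) + (1.4)·(1.4) + (0.4)·(0.4) + (-2.6)·(-2.6) + (3.4)·(3.4)) / 4 = 27.2/4 = 6.8
  Sample standard deviations s_i = √(s[i,i]):
  s(A) = √(1.7) = 1.3038
  s(B) = √(6.8) = 2.6077

Step 3 — r_{ij} = s_{ij} / (s_i · s_j):
  r[A,A] = 1 (diagonal).
  r[A,B] = 2.65 / (1.3038 · 2.6077) = 2.65 / 3.4 = 0.7794
  r[B,B] = 1 (diagonal).

R is symmetric with unit diagonal. Assembling:

R = [[1, 0.7794],
 [0.7794, 1]]


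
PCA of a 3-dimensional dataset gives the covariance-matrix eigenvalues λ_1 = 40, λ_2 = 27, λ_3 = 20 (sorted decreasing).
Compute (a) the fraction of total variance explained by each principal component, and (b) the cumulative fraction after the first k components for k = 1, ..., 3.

Step 1 — total variance = trace(Sigma) = Σ λ_i = 40 + 27 + 20 = 87.

Step 2 — fraction explained by component i = λ_i / Σ λ:
  PC1: 40/87 = 0.4598
  PC2: 27/87 = 0.3103
  PC3: 20/87 = 0.2299

Step 3 — cumulative fraction after k components = (λ_1 + ... + λ_k) / Σ λ:
  k = 1: 40/87 = 0.4598
  k = 2: (40 + 27)/87 = 67/87 = 0.7701
  k = 3: (40 + 27 + 20)/87 = 87/87 = 1

Summary (fraction, with percent):

explained: PC1 0.4598 (45.98%), PC2 0.3103 (31.03%), PC3 0.2299 (22.99%);  cumulative: 0.4598, 0.7701, 1


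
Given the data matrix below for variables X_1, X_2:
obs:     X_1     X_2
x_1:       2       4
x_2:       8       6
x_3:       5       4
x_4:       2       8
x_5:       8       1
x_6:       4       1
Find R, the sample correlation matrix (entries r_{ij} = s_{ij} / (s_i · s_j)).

Step 1 — column means:
  mean(X_1) = (2 + 8 + 5 + 2 + 8 + 4) / 6 = 29/6 = 4.8333
  mean(X_2) = (4 + 6 + 4 + 8 + 1 + 1) / 6 = 24/6 = 4

Step 2 — sample variances and covariances s[i,j] = (1/(n-1)) · Σ_k (x_{k,i} - mean_i) · (x_{k,j} - mean_j), with n-1 = 5:
  s[X_1,X_1] = ((-2.8333)·(-2.8333) + (3.1667)·(3.1667) + (0.1667)·(0.1667) + (-2.8333)·(-2.8333) + (3.1667)·(3.1667) + (-0.8333)·(-0.8333)) / 5 = 36.8333/5 = 7.3667
  s[X_1,X_2] = ((-2.8333)·(0) + (3.1667)·(2) + (0.1667)·(0) + (-2.8333)·(4) + (3.1667)·(-3) + (-0.8333)·(-3)) / 5 = -12/5 = -2.4
  s[X_2,X_2] = ((0)·(0) + (2)·(2) + (0)·(0) + (4)·(4) + (-3)·(-3) + (-3)·(-3)) / 5 = 38/5 = 7.6
  Sample standard deviations s_i = √(s[i,i]):
  s(X_1) = √(7.3667) = 2.7142
  s(X_2) = √(7.6) = 2.7568

Step 3 — r_{ij} = s_{ij} / (s_i · s_j):
  r[X_1,X_1] = 1 (diagonal).
  r[X_1,X_2] = -2.4 / (2.7142 · 2.7568) = -2.4 / 7.4824 = -0.3208
  r[X_2,X_2] = 1 (diagonal).

R is symmetric with unit diagonal. Assembling:

R = [[1, -0.3208],
 [-0.3208, 1]]


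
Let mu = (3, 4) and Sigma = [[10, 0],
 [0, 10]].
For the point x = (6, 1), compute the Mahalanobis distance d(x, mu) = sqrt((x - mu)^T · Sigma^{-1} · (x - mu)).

Step 1 — centre the observation: (x - mu) = (3, -3).

Step 2 — invert Sigma. det(Sigma) = 10·10 - (0)² = 100.
  Sigma^{-1} = (1/det) · [[d, -b], [-b, a]] = [[0.1, 0],
 [0, 0.1]].

Step 3 — form the quadratic (x - mu)^T · Sigma^{-1} · (x - mu):
  Sigma^{-1} · (x - mu) = (0.3, -0.3).
  (x - mu)^T · [Sigma^{-1} · (x - mu)] = (3)·(0.3) + (-3)·(-0.3) = 1.8.

Step 4 — take square root: d = √(1.8) ≈ 1.3416.

d(x, mu) = √(1.8) ≈ 1.3416


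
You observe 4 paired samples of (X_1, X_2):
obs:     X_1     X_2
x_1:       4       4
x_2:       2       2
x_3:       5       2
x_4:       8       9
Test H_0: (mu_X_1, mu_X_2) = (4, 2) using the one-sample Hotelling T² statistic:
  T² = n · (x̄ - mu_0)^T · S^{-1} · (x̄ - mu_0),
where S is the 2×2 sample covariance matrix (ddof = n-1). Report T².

Step 1 — sample mean vector:
  mean(X_1) = (4 + 2 + 5 + 8) / 4 = 19/4 = 4.75
  mean(X_2) = (4 + 2 + 2 + 9) / 4 = 17/4 = 4.25
  x̄ = (4.75, 4.25),  deviation x̄ - mu_0 = (4.75, 4.25) - (4, 2) = (0.75, 2.25).

Step 2 — sample covariance matrix, S[i,j] = (1/(n-1)) · Σ_k (x_{k,i} - mean_i) · (x_{k,j} - mean_j), divisor n-1 = 3:
  S[X_1,X_1] = ((-0.75)·(-0.75) + (-2.75)·(-2.75) + (0.25)·(0.25) + (3.25)·(3.25)) / 3 = 18.75/3 = 6.25
  S[X_1,X_2] = ((-0.75)·(-0.25) + (-2.75)·(-2.25) + (0.25)·(-2.25) + (3.25)·(4.75)) / 3 = 21.25/3 = 7.0833
  S[X_2,X_2] = ((-0.25)·(-0.25) + (-2.25)·(-2.25) + (-2.25)·(-2.25) + (4.75)·(4.75)) / 3 = 32.75/3 = 10.9167
  S = [[6.25, 7.0833],
 [7.0833, 10.9167]].

Step 3 — invert S. det(S) = 6.25·10.9167 - (7.0833)² = 18.0556.
  S^{-1} = (1/det) · [[d, -b], [-b, a]] = [[0.6046, -0.3923],
 [-0.3923, 0.3462]].

Step 4 — quadratic form (x̄ - mu_0)^T · S^{-1} · (x̄ - mu_0):
  S^{-1} · (x̄ - mu_0) = (-0.4292, 0.4846),
  (x̄ - mu_0)^T · [...] = (0.75)·(-0.4292) + (2.25)·(0.4846) = 0.7685.

Step 5 — scale by n: T² = 4 · 0.7685 = 3.0738.

T² ≈ 3.0738


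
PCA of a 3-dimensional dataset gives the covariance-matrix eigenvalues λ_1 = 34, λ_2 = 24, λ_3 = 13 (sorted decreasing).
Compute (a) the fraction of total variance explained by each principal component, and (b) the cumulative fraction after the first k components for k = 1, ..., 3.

Step 1 — total variance = trace(Sigma) = Σ λ_i = 34 + 24 + 13 = 71.

Step 2 — fraction explained by component i = λ_i / Σ λ:
  PC1: 34/71 = 0.4789
  PC2: 24/71 = 0.338
  PC3: 13/71 = 0.1831

Step 3 — cumulative fraction after k components = (λ_1 + ... + λ_k) / Σ λ:
  k = 1: 34/71 = 0.4789
  k = 2: (34 + 24)/71 = 58/71 = 0.8169
  k = 3: (34 + 24 + 13)/71 = 71/71 = 1

Summary (fraction, with percent):

explained: PC1 0.4789 (47.89%), PC2 0.338 (33.8%), PC3 0.1831 (18.31%);  cumulative: 0.4789, 0.8169, 1


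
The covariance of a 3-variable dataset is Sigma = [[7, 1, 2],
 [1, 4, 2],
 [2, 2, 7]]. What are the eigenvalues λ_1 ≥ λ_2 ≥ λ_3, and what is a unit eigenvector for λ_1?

Step 1 — characteristic polynomial p(λ) = det(λI - Sigma) = λ³ - tr·λ² + c_1·λ - det, where tr = trace, c_1 = sum of the principal 2×2 minors, det = det(Sigma):
  tr = 7 + 4 + 7 = 18,
  c_1 = (7·4 - (1)²) + (7·7 - (2)²) + (4·7 - (2)²) = 27 + 45 + 24 = 96,
  det = 7·(4·7 - (2)²) - (1)·((1)·7 - (2)·(2)) + (2)·((1)·(2) - 4·(2)) = 7·(24) - (1)·(3) + (2)·(-6) = 153.
  So p(λ) = λ³ - 18λ² + 96λ - 153.
Step 2 — look for an integer root (rational root theorem: any rational root is an integer divisor of 153). Testing λ = 3:
  p(3) = 27 - 162 + 288 - 153 = 0  ✓
  Dividing out (λ - 3): p(λ) = (λ - 3)(λ² - 15λ + 51).
Step 3 — remaining eigenvalues from the quadratic λ² - 15λ + 51 = 0:
  Δ = 15² - 4·51 = 225 - 204 = 21,  λ = (15 ± √21)/2 = (15 ± 4.5826)/2 ≈ 9.7913 or 5.2087.
  Sorted: λ_1 = 9.7913,  λ_2 = 5.2087,  λ_3 = 3  (check: sum = 18 = tr ✓).

Step 4 — unit eigenvector for λ_1 ≈ 9.7913: v spans the null space of (Sigma - λ_1 I), whose rows are
  r_1 = (-2.7913, 1, 2),  r_2 = (1, -5.7913, 2),  r_3 = (2, 2, -2.7913).
  v is orthogonal to every row, so take v ∝ r_1 × r_2 = ((1)·(2) - (2)·(-5.7913), (2)·(1) - (-2.7913)·(2), (-2.7913)·(-5.7913) - (1)·(1)) ≈ (13.5826, 7.5826, 15.1652).
  Let u = (13.5826, 7.5826, 15.1652).
  ||u|| = √((13.5826)² + (7.5826)² + (15.1652)²) = √(471.9636) ≈ 21.7247,  v_1 = u/||u|| ≈ (0.6252, 0.349, 0.6981) (||v_1|| = 1).

λ_1 = 9.7913,  λ_2 = 5.2087,  λ_3 = 3;  v_1 ≈ (0.6252, 0.349, 0.6981)


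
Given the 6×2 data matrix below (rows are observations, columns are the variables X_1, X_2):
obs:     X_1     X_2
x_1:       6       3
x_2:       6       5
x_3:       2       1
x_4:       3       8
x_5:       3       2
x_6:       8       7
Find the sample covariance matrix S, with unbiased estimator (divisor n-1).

Step 1 — column means:
  mean(X_1) = (6 + 6 + 2 + 3 + 3 + 8) / 6 = 28/6 = 4.6667
  mean(X_2) = (3 + 5 + 1 + 8 + 2 + 7) / 6 = 26/6 = 4.3333

Step 2 — sample covariance S[i,j] = (1/(n-1)) · Σ_k (x_{k,i} - mean_i) · (x_{k,j} - mean_j), with n-1 = 5.
  S[X_1,X_1] = ((1.3333)·(1.3333) + (1.3333)·(1.3333) + (-2.6667)·(-2.6667) + (-1.6667)·(-1.6667) + (-1.6667)·(-1.6667) + (3.3333)·(3.3333)) / 5 = 27.3333/5 = 5.4667
  S[X_1,X_2] = ((1.3333)·(-1.3333) + (1.3333)·(0.6667) + (-2.6667)·(-3.3333) + (-1.6667)·(3.6667) + (-1.6667)·(-2.3333) + (3.3333)·(2.6667)) / 5 = 14.6667/5 = 2.9333
  S[X_2,X_2] = ((-1.3333)·(-1.3333) + (0.6667)·(0.6667) + (-3.3333)·(-3.3333) + (3.6667)·(3.6667) + (-2.3333)·(-2.3333) + (2.6667)·(2.6667)) / 5 = 39.3333/5 = 7.8667

S is symmetric (S[j,i] = S[i,j]). Assembling:

S = [[5.4667, 2.9333],
 [2.9333, 7.8667]]


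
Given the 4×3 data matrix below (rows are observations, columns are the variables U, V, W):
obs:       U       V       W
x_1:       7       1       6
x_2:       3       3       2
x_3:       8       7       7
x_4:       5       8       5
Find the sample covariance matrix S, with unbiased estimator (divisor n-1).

Step 1 — column means:
  mean(U) = (7 + 3 + 8 + 5) / 4 = 23/4 = 5.75
  mean(V) = (1 + 3 + 7 + 8) / 4 = 19/4 = 4.75
  mean(W) = (6 + 2 + 7 + 5) / 4 = 20/4 = 5

Step 2 — sample covariance S[i,j] = (1/(n-1)) · Σ_k (x_{k,i} - mean_i) · (x_{k,j} - mean_j), with n-1 = 3.
  S[U,U] = ((1.25)·(1.25) + (-2.75)·(-2.75) + (2.25)·(2.25) + (-0.75)·(-0.75)) / 3 = 14.75/3 = 4.9167
  S[U,V] = ((1.25)·(-3.75) + (-2.75)·(-1.75) + (2.25)·(2.25) + (-0.75)·(3.25)) / 3 = 2.75/3 = 0.9167
  S[U,W] = ((1.25)·(1) + (-2.75)·(-3) + (2.25)·(2) + (-0.75)·(0)) / 3 = 14/3 = 4.6667
  S[V,V] = ((-3.75)·(-3.75) + (-1.75)·(-1.75) + (2.25)·(2.25) + (3.25)·(3.25)) / 3 = 32.75/3 = 10.9167
  S[V,W] = ((-3.75)·(1) + (-1.75)·(-3) + (2.25)·(2) + (3.25)·(0)) / 3 = 6/3 = 2
  S[W,W] = ((1)·(1) + (-3)·(-3) + (2)·(2) + (0)·(0)) / 3 = 14/3 = 4.6667

S is symmetric (S[j,i] = S[i,j]). Assembling:

S = [[4.9167, 0.9167, 4.6667],
 [0.9167, 10.9167, 2],
 [4.6667, 2, 4.6667]]


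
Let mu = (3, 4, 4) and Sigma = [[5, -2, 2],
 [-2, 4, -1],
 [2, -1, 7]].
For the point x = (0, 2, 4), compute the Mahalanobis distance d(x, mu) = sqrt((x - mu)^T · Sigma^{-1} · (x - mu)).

Step 1 — centre the observation: (x - mu) = (-3, -2, 0).

Step 2 — invert Sigma (cofactor / det for 3×3, or solve directly):
  Sigma^{-1} = [[0.2727, 0.1212, -0.0606],
 [0.1212, 0.3131, 0.0101],
 [-0.0606, 0.0101, 0.1616]].

Step 3 — form the quadratic (x - mu)^T · Sigma^{-1} · (x - mu):
  Sigma^{-1} · (x - mu) = (-1.0606, -0.9899, 0.1616).
  (x - mu)^T · [Sigma^{-1} · (x - mu)] = (-3)·(-1.0606) + (-2)·(-0.9899) + (0)·(0.1616) = 5.1616.

Step 4 — take square root: d = √(5.1616) ≈ 2.2719.

d(x, mu) = √(5.1616) ≈ 2.2719


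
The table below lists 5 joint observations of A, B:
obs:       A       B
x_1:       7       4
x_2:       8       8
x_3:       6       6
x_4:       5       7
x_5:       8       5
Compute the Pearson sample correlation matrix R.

Step 1 — column means:
  mean(A) = (7 + 8 + 6 + 5 + 8) / 5 = 34/5 = 6.8
  mean(B) = (4 + 8 + 6 + 7 + 5) / 5 = 30/5 = 6

Step 2 — sample variances and covariances s[i,j] = (1/(n-1)) · Σ_k (x_{k,i} - mean_i) · (x_{k,j} - mean_j), with n-1 = 4:
  s[A,A] = ((0.2)·(0.2) + (1.2)·(1.2) + (-0.8)·(-0.8) + (-1.8)·(-1.8) + (1.2)·(1.2)) / 4 = 6.8/4 = 1.7
  s[A,B] = ((0.2)·(-2) + (1.2)·(2) + (-0.8)·(0) + (-1.8)·(1) + (1.2)·(-1)) / 4 = -1/4 = -0.25
  s[B,B] = ((-2)·(-2) + (2)·(2) + (0)·(0) + (1)·(1) + (-1)·(-1)) / 4 = 10/4 = 2.5
  Sample standard deviations s_i = √(s[i,i]):
  s(A) = √(1.7) = 1.3038
  s(B) = √(2.5) = 1.5811

Step 3 — r_{ij} = s_{ij} / (s_i · s_j):
  r[A,A] = 1 (diagonal).
  r[A,B] = -0.25 / (1.3038 · 1.5811) = -0.25 / 2.0616 = -0.1213
  r[B,B] = 1 (diagonal).

R is symmetric with unit diagonal. Assembling:

R = [[1, -0.1213],
 [-0.1213, 1]]


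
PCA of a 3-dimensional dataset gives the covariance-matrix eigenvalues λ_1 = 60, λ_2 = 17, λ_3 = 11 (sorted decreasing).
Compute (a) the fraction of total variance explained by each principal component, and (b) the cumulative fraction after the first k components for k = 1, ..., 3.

Step 1 — total variance = trace(Sigma) = Σ λ_i = 60 + 17 + 11 = 88.

Step 2 — fraction explained by component i = λ_i / Σ λ:
  PC1: 60/88 = 0.6818
  PC2: 17/88 = 0.1932
  PC3: 11/88 = 0.125

Step 3 — cumulative fraction after k components = (λ_1 + ... + λ_k) / Σ λ:
  k = 1: 60/88 = 0.6818
  k = 2: (60 + 17)/88 = 77/88 = 0.875
  k = 3: (60 + 17 + 11)/88 = 88/88 = 1

Summary (fraction, with percent):

explained: PC1 0.6818 (68.18%), PC2 0.1932 (19.32%), PC3 0.125 (12.5%);  cumulative: 0.6818, 0.875, 1


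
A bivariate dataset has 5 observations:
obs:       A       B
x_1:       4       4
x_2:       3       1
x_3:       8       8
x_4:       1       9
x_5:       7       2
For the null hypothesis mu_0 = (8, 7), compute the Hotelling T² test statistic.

Step 1 — sample mean vector:
  mean(A) = (4 + 3 + 8 + 1 + 7) / 5 = 23/5 = 4.6
  mean(B) = (4 + 1 + 8 + 9 + 2) / 5 = 24/5 = 4.8
  x̄ = (4.6, 4.8),  deviation x̄ - mu_0 = (4.6, 4.8) - (8, 7) = (-3.4, -2.2).

Step 2 — sample covariance matrix, S[i,j] = (1/(n-1)) · Σ_k (x_{k,i} - mean_i) · (x_{k,j} - mean_j), divisor n-1 = 4:
  S[A,A] = ((-0.6)·(-0.6) + (-1.6)·(-1.6) + (3.4)·(3.4) + (-3.6)·(-3.6) + (2.4)·(2.4)) / 4 = 33.2/4 = 8.3
  S[A,B] = ((-0.6)·(-0.8) + (-1.6)·(-3.8) + (3.4)·(3.2) + (-3.6)·(4.2) + (2.4)·(-2.8)) / 4 = -4.4/4 = -1.1
  S[B,B] = ((-0.8)·(-0.8) + (-3.8)·(-3.8) + (3.2)·(3.2) + (4.2)·(4.2) + (-2.8)·(-2.8)) / 4 = 50.8/4 = 12.7
  S = [[8.3, -1.1],
 [-1.1, 12.7]].

Step 3 — invert S. det(S) = 8.3·12.7 - (-1.1)² = 104.2.
  S^{-1} = (1/det) · [[d, -b], [-b, a]] = [[0.1219, 0.0106],
 [0.0106, 0.0797]].

Step 4 — quadratic form (x̄ - mu_0)^T · S^{-1} · (x̄ - mu_0):
  S^{-1} · (x̄ - mu_0) = (-0.4376, -0.2111),
  (x̄ - mu_0)^T · [...] = (-3.4)·(-0.4376) + (-2.2)·(-0.2111) = 1.9524.

Step 5 — scale by n: T² = 5 · 1.9524 = 9.762.

T² ≈ 9.762


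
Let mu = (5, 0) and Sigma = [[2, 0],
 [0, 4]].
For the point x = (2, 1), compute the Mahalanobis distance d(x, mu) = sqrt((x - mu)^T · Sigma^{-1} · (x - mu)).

Step 1 — centre the observation: (x - mu) = (-3, 1).

Step 2 — invert Sigma. det(Sigma) = 2·4 - (0)² = 8.
  Sigma^{-1} = (1/det) · [[d, -b], [-b, a]] = [[0.5, 0],
 [0, 0.25]].

Step 3 — form the quadratic (x - mu)^T · Sigma^{-1} · (x - mu):
  Sigma^{-1} · (x - mu) = (-1.5, 0.25).
  (x - mu)^T · [Sigma^{-1} · (x - mu)] = (-3)·(-1.5) + (1)·(0.25) = 4.75.

Step 4 — take square root: d = √(4.75) ≈ 2.1794.

d(x, mu) = √(4.75) ≈ 2.1794


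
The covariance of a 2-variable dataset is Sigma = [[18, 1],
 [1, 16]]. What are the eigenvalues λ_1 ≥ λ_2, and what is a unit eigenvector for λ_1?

Step 1 — characteristic polynomial of 2×2 Sigma:
  det(Sigma - λI) = λ² - trace · λ + det = 0.
  trace = 18 + 16 = 34, det = 18·16 - (1)² = 287.
Step 2 — discriminant:
  Δ = trace² - 4·det = 1156 - 1148 = 8.
Step 3 — eigenvalues:
  λ = (trace ± √Δ)/2 = (34 ± 2.8284)/2,
  λ_1 = 18.4142,  λ_2 = 15.5858.

Step 4 — unit eigenvector for λ_1: solve (Sigma - λ_1 I)v = 0. First row:
  (18 - 18.4142)·v_x + (1)·v_y = 0, i.e. (-0.4142)·v_x + (1)·v_y = 0,
  so v ∝ (b, λ_1 - a) = (1, 0.4142) = u.
  ||u|| = √((1)² + (0.4142)²) = √(1.1716) ≈ 1.0824,
  v_1 = u/||u|| ≈ (0.9239, 0.3827) (||v_1|| = 1).

λ_1 = 18.4142,  λ_2 = 15.5858;  v_1 ≈ (0.9239, 0.3827)


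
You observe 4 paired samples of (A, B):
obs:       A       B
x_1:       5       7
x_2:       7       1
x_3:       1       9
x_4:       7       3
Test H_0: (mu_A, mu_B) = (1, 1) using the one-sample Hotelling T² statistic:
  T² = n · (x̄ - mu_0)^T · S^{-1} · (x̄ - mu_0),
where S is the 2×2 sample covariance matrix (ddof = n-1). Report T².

Step 1 — sample mean vector:
  mean(A) = (5 + 7 + 1 + 7) / 4 = 20/4 = 5
  mean(B) = (7 + 1 + 9 + 3) / 4 = 20/4 = 5
  x̄ = (5, 5),  deviation x̄ - mu_0 = (5, 5) - (1, 1) = (4, 4).

Step 2 — sample covariance matrix, S[i,j] = (1/(n-1)) · Σ_k (x_{k,i} - mean_i) · (x_{k,j} - mean_j), divisor n-1 = 3:
  S[A,A] = ((0)·(0) + (2)·(2) + (-4)·(-4) + (2)·(2)) / 3 = 24/3 = 8
  S[A,B] = ((0)·(2) + (2)·(-4) + (-4)·(4) + (2)·(-2)) / 3 = -28/3 = -9.3333
  S[B,B] = ((2)·(2) + (-4)·(-4) + (4)·(4) + (-2)·(-2)) / 3 = 40/3 = 13.3333
  S = [[8, -9.3333],
 [-9.3333, 13.3333]].

Step 3 — invert S. det(S) = 8·13.3333 - (-9.3333)² = 19.5556.
  S^{-1} = (1/det) · [[d, -b], [-b, a]] = [[0.6818, 0.4773],
 [0.4773, 0.4091]].

Step 4 — quadratic form (x̄ - mu_0)^T · S^{-1} · (x̄ - mu_0):
  S^{-1} · (x̄ - mu_0) = (4.6364, 3.5455),
  (x̄ - mu_0)^T · [...] = (4)·(4.6364) + (4)·(3.5455) = 32.7273.

Step 5 — scale by n: T² = 4 · 32.7273 = 130.9091.

T² ≈ 130.9091


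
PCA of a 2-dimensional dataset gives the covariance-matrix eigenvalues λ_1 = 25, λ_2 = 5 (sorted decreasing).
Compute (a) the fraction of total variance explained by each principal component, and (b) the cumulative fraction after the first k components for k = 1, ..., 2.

Step 1 — total variance = trace(Sigma) = Σ λ_i = 25 + 5 = 30.

Step 2 — fraction explained by component i = λ_i / Σ λ:
  PC1: 25/30 = 0.8333
  PC2: 5/30 = 0.1667

Step 3 — cumulative fraction after k components = (λ_1 + ... + λ_k) / Σ λ:
  k = 1: 25/30 = 0.8333
  k = 2: (25 + 5)/30 = 30/30 = 1

Summary (fraction, with percent):

explained: PC1 0.8333 (83.33%), PC2 0.1667 (16.67%);  cumulative: 0.8333, 1


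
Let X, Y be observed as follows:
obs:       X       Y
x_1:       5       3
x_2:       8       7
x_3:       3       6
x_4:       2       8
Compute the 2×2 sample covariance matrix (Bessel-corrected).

Step 1 — column means:
  mean(X) = (5 + 8 + 3 + 2) / 4 = 18/4 = 4.5
  mean(Y) = (3 + 7 + 6 + 8) / 4 = 24/4 = 6

Step 2 — sample covariance S[i,j] = (1/(n-1)) · Σ_k (x_{k,i} - mean_i) · (x_{k,j} - mean_j), with n-1 = 3.
  S[X,X] = ((0.5)·(0.5) + (3.5)·(3.5) + (-1.5)·(-1.5) + (-2.5)·(-2.5)) / 3 = 21/3 = 7
  S[X,Y] = ((0.5)·(-3) + (3.5)·(1) + (-1.5)·(0) + (-2.5)·(2)) / 3 = -3/3 = -1
  S[Y,Y] = ((-3)·(-3) + (1)·(1) + (0)·(0) + (2)·(2)) / 3 = 14/3 = 4.6667

S is symmetric (S[j,i] = S[i,j]). Assembling:

S = [[7, -1],
 [-1, 4.6667]]


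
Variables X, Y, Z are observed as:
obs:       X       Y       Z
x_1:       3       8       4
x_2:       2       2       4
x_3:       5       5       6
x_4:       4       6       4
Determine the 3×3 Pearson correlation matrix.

Step 1 — column means:
  mean(X) = (3 + 2 + 5 + 4) / 4 = 14/4 = 3.5
  mean(Y) = (8 + 2 + 5 + 6) / 4 = 21/4 = 5.25
  mean(Z) = (4 + 4 + 6 + 4) / 4 = 18/4 = 4.5

Step 2 — sample variances and covariances s[i,j] = (1/(n-1)) · Σ_k (x_{k,i} - mean_i) · (x_{k,j} - mean_j), with n-1 = 3:
  s[X,X] = ((-0.5)·(-0.5) + (-1.5)·(-1.5) + (1.5)·(1.5) + (0.5)·(0.5)) / 3 = 5/3 = 1.6667
  s[X,Y] = ((-0.5)·(2.75) + (-1.5)·(-3.25) + (1.5)·(-0.25) + (0.5)·(0.75)) / 3 = 3.5/3 = 1.1667
  s[X,Z] = ((-0.5)·(-0.5) + (-1.5)·(-0.5) + (1.5)·(1.5) + (0.5)·(-0.5)) / 3 = 3/3 = 1
  s[Y,Y] = ((2.75)·(2.75) + (-3.25)·(-3.25) + (-0.25)·(-0.25) + (0.75)·(0.75)) / 3 = 18.75/3 = 6.25
  s[Y,Z] = ((2.75)·(-0.5) + (-3.25)·(-0.5) + (-0.25)·(1.5) + (0.75)·(-0.5)) / 3 = -0.5/3 = -0.1667
  s[Z,Z] = ((-0.5)·(-0.5) + (-0.5)·(-0.5) + (1.5)·(1.5) + (-0.5)·(-0.5)) / 3 = 3/3 = 1
  Sample standard deviations s_i = √(s[i,i]):
  s(X) = √(1.6667) = 1.291
  s(Y) = √(6.25) = 2.5
  s(Z) = √(1) = 1

Step 3 — r_{ij} = s_{ij} / (s_i · s_j):
  r[X,X] = 1 (diagonal).
  r[X,Y] = 1.1667 / (1.291 · 2.5) = 1.1667 / 3.2275 = 0.3615
  r[X,Z] = 1 / (1.291 · 1) = 1 / 1.291 = 0.7746
  r[Y,Y] = 1 (diagonal).
  r[Y,Z] = -0.1667 / (2.5 · 1) = -0.1667 / 2.5 = -0.0667
  r[Z,Z] = 1 (diagonal).

R is symmetric with unit diagonal. Assembling:

R = [[1, 0.3615, 0.7746],
 [0.3615, 1, -0.0667],
 [0.7746, -0.0667, 1]]


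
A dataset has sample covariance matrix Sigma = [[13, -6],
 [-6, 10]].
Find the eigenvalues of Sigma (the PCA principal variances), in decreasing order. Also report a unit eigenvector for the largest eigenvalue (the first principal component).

Step 1 — characteristic polynomial of 2×2 Sigma:
  det(Sigma - λI) = λ² - trace · λ + det = 0.
  trace = 13 + 10 = 23, det = 13·10 - (-6)² = 94.
Step 2 — discriminant:
  Δ = trace² - 4·det = 529 - 376 = 153.
Step 3 — eigenvalues:
  λ = (trace ± √Δ)/2 = (23 ± 12.3693)/2,
  λ_1 = 17.6847,  λ_2 = 5.3153.

Step 4 — unit eigenvector for λ_1: solve (Sigma - λ_1 I)v = 0. First row:
  (13 - 17.6847)·v_x + (-6)·v_y = 0, i.e. (-4.6847)·v_x + (-6)·v_y = 0,
  so v ∝ (b, λ_1 - a) = (-6, 4.6847); multiply by -1 so the first entry is positive: u = (6, -4.6847).
  ||u|| = √((6)² + (-4.6847)²) = √(57.946) ≈ 7.6122,
  v_1 = u/||u|| ≈ (0.7882, -0.6154) (||v_1|| = 1).

λ_1 = 17.6847,  λ_2 = 5.3153;  v_1 ≈ (0.7882, -0.6154)


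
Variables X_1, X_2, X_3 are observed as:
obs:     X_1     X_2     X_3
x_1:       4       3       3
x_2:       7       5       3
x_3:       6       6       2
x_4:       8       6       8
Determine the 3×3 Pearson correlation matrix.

Step 1 — column means:
  mean(X_1) = (4 + 7 + 6 + 8) / 4 = 25/4 = 6.25
  mean(X_2) = (3 + 5 + 6 + 6) / 4 = 20/4 = 5
  mean(X_3) = (3 + 3 + 2 + 8) / 4 = 16/4 = 4

Step 2 — sample variances and covariances s[i,j] = (1/(n-1)) · Σ_k (x_{k,i} - mean_i) · (x_{k,j} - mean_j), with n-1 = 3:
  s[X_1,X_1] = ((-2.25)·(-2.25) + (0.75)·(0.75) + (-0.25)·(-0.25) + (1.75)·(1.75)) / 3 = 8.75/3 = 2.9167
  s[X_1,X_2] = ((-2.25)·(-2) + (0.75)·(0) + (-0.25)·(1) + (1.75)·(1)) / 3 = 6/3 = 2
  s[X_1,X_3] = ((-2.25)·(-1) + (0.75)·(-1) + (-0.25)·(-2) + (1.75)·(4)) / 3 = 9/3 = 3
  s[X_2,X_2] = ((-2)·(-2) + (0)·(0) + (1)·(1) + (1)·(1)) / 3 = 6/3 = 2
  s[X_2,X_3] = ((-2)·(-1) + (0)·(-1) + (1)·(-2) + (1)·(4)) / 3 = 4/3 = 1.3333
  s[X_3,X_3] = ((-1)·(-1) + (-1)·(-1) + (-2)·(-2) + (4)·(4)) / 3 = 22/3 = 7.3333
  Sample standard deviations s_i = √(s[i,i]):
  s(X_1) = √(2.9167) = 1.7078
  s(X_2) = √(2) = 1.4142
  s(X_3) = √(7.3333) = 2.708

Step 3 — r_{ij} = s_{ij} / (s_i · s_j):
  r[X_1,X_1] = 1 (diagonal).
  r[X_1,X_2] = 2 / (1.7078 · 1.4142) = 2 / 2.4152 = 0.8281
  r[X_1,X_3] = 3 / (1.7078 · 2.708) = 3 / 4.6248 = 0.6487
  r[X_2,X_2] = 1 (diagonal).
  r[X_2,X_3] = 1.3333 / (1.4142 · 2.708) = 1.3333 / 3.8297 = 0.3482
  r[X_3,X_3] = 1 (diagonal).

R is symmetric with unit diagonal. Assembling:

R = [[1, 0.8281, 0.6487],
 [0.8281, 1, 0.3482],
 [0.6487, 0.3482, 1]]


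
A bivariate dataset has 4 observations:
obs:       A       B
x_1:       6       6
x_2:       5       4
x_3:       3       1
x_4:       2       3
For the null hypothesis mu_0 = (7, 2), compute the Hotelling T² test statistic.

Step 1 — sample mean vector:
  mean(A) = (6 + 5 + 3 + 2) / 4 = 16/4 = 4
  mean(B) = (6 + 4 + 1 + 3) / 4 = 14/4 = 3.5
  x̄ = (4, 3.5),  deviation x̄ - mu_0 = (4, 3.5) - (7, 2) = (-3, 1.5).

Step 2 — sample covariance matrix, S[i,j] = (1/(n-1)) · Σ_k (x_{k,i} - mean_i) · (x_{k,j} - mean_j), divisor n-1 = 3:
  S[A,A] = ((2)·(2) + (1)·(1) + (-1)·(-1) + (-2)·(-2)) / 3 = 10/3 = 3.3333
  S[A,B] = ((2)·(2.5) + (1)·(0.5) + (-1)·(-2.5) + (-2)·(-0.5)) / 3 = 9/3 = 3
  S[B,B] = ((2.5)·(2.5) + (0.5)·(0.5) + (-2.5)·(-2.5) + (-0.5)·(-0.5)) / 3 = 13/3 = 4.3333
  S = [[3.3333, 3],
 [3, 4.3333]].

Step 3 — invert S. det(S) = 3.3333·4.3333 - (3)² = 5.4444.
  S^{-1} = (1/det) · [[d, -b], [-b, a]] = [[0.7959, -0.551],
 [-0.551, 0.6122]].

Step 4 — quadratic form (x̄ - mu_0)^T · S^{-1} · (x̄ - mu_0):
  S^{-1} · (x̄ - mu_0) = (-3.2143, 2.5714),
  (x̄ - mu_0)^T · [...] = (-3)·(-3.2143) + (1.5)·(2.5714) = 13.5.

Step 5 — scale by n: T² = 4 · 13.5 = 54.

T² ≈ 54


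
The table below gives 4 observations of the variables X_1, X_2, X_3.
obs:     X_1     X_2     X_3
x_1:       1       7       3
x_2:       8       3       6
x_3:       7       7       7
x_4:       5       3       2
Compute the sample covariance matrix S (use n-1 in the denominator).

Step 1 — column means:
  mean(X_1) = (1 + 8 + 7 + 5) / 4 = 21/4 = 5.25
  mean(X_2) = (7 + 3 + 7 + 3) / 4 = 20/4 = 5
  mean(X_3) = (3 + 6 + 7 + 2) / 4 = 18/4 = 4.5

Step 2 — sample covariance S[i,j] = (1/(n-1)) · Σ_k (x_{k,i} - mean_i) · (x_{k,j} - mean_j), with n-1 = 3.
  S[X_1,X_1] = ((-4.25)·(-4.25) + (2.75)·(2.75) + (1.75)·(1.75) + (-0.25)·(-0.25)) / 3 = 28.75/3 = 9.5833
  S[X_1,X_2] = ((-4.25)·(2) + (2.75)·(-2) + (1.75)·(2) + (-0.25)·(-2)) / 3 = -10/3 = -3.3333
  S[X_1,X_3] = ((-4.25)·(-1.5) + (2.75)·(1.5) + (1.75)·(2.5) + (-0.25)·(-2.5)) / 3 = 15.5/3 = 5.1667
  S[X_2,X_2] = ((2)·(2) + (-2)·(-2) + (2)·(2) + (-2)·(-2)) / 3 = 16/3 = 5.3333
  S[X_2,X_3] = ((2)·(-1.5) + (-2)·(1.5) + (2)·(2.5) + (-2)·(-2.5)) / 3 = 4/3 = 1.3333
  S[X_3,X_3] = ((-1.5)·(-1.5) + (1.5)·(1.5) + (2.5)·(2.5) + (-2.5)·(-2.5)) / 3 = 17/3 = 5.6667

S is symmetric (S[j,i] = S[i,j]). Assembling:

S = [[9.5833, -3.3333, 5.1667],
 [-3.3333, 5.3333, 1.3333],
 [5.1667, 1.3333, 5.6667]]


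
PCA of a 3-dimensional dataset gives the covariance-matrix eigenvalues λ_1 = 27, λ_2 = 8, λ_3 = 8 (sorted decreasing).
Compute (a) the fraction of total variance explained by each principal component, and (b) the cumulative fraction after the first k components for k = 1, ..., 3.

Step 1 — total variance = trace(Sigma) = Σ λ_i = 27 + 8 + 8 = 43.

Step 2 — fraction explained by component i = λ_i / Σ λ:
  PC1: 27/43 = 0.6279
  PC2: 8/43 = 0.186
  PC3: 8/43 = 0.186

Step 3 — cumulative fraction after k components = (λ_1 + ... + λ_k) / Σ λ:
  k = 1: 27/43 = 0.6279
  k = 2: (27 + 8)/43 = 35/43 = 0.814
  k = 3: (27 + 8 + 8)/43 = 43/43 = 1

Summary (fraction, with percent):

explained: PC1 0.6279 (62.79%), PC2 0.186 (18.6%), PC3 0.186 (18.6%);  cumulative: 0.6279, 0.814, 1


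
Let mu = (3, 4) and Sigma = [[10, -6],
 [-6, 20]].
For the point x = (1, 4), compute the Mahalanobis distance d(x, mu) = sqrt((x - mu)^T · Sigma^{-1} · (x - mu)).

Step 1 — centre the observation: (x - mu) = (-2, 0).

Step 2 — invert Sigma. det(Sigma) = 10·20 - (-6)² = 164.
  Sigma^{-1} = (1/det) · [[d, -b], [-b, a]] = [[0.122, 0.0366],
 [0.0366, 0.061]].

Step 3 — form the quadratic (x - mu)^T · Sigma^{-1} · (x - mu):
  Sigma^{-1} · (x - mu) = (-0.2439, -0.0732).
  (x - mu)^T · [Sigma^{-1} · (x - mu)] = (-2)·(-0.2439) + (0)·(-0.0732) = 0.4878.

Step 4 — take square root: d = √(0.4878) ≈ 0.6984.

d(x, mu) = √(0.4878) ≈ 0.6984


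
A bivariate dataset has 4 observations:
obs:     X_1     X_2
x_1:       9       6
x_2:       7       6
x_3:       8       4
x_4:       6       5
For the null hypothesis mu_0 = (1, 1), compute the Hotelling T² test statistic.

Step 1 — sample mean vector:
  mean(X_1) = (9 + 7 + 8 + 6) / 4 = 30/4 = 7.5
  mean(X_2) = (6 + 6 + 4 + 5) / 4 = 21/4 = 5.25
  x̄ = (7.5, 5.25),  deviation x̄ - mu_0 = (7.5, 5.25) - (1, 1) = (6.5, 4.25).

Step 2 — sample covariance matrix, S[i,j] = (1/(n-1)) · Σ_k (x_{k,i} - mean_i) · (x_{k,j} - mean_j), divisor n-1 = 3:
  S[X_1,X_1] = ((1.5)·(1.5) + (-0.5)·(-0.5) + (0.5)·(0.5) + (-1.5)·(-1.5)) / 3 = 5/3 = 1.6667
  S[X_1,X_2] = ((1.5)·(0.75) + (-0.5)·(0.75) + (0.5)·(-1.25) + (-1.5)·(-0.25)) / 3 = 0.5/3 = 0.1667
  S[X_2,X_2] = ((0.75)·(0.75) + (0.75)·(0.75) + (-1.25)·(-1.25) + (-0.25)·(-0.25)) / 3 = 2.75/3 = 0.9167
  S = [[1.6667, 0.1667],
 [0.1667, 0.9167]].

Step 3 — invert S. det(S) = 1.6667·0.9167 - (0.1667)² = 1.5.
  S^{-1} = (1/det) · [[d, -b], [-b, a]] = [[0.6111, -0.1111],
 [-0.1111, 1.1111]].

Step 4 — quadratic form (x̄ - mu_0)^T · S^{-1} · (x̄ - mu_0):
  S^{-1} · (x̄ - mu_0) = (3.5, 4),
  (x̄ - mu_0)^T · [...] = (6.5)·(3.5) + (4.25)·(4) = 39.75.

Step 5 — scale by n: T² = 4 · 39.75 = 159.

T² ≈ 159


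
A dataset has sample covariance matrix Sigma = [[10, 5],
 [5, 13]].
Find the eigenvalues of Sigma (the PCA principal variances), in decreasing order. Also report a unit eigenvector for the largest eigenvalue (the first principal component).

Step 1 — characteristic polynomial of 2×2 Sigma:
  det(Sigma - λI) = λ² - trace · λ + det = 0.
  trace = 10 + 13 = 23, det = 10·13 - (5)² = 105.
Step 2 — discriminant:
  Δ = trace² - 4·det = 529 - 420 = 109.
Step 3 — eigenvalues:
  λ = (trace ± √Δ)/2 = (23 ± 10.4403)/2,
  λ_1 = 16.7202,  λ_2 = 6.2798.

Step 4 — unit eigenvector for λ_1: solve (Sigma - λ_1 I)v = 0. First row:
  (10 - 16.7202)·v_x + (5)·v_y = 0, i.e. (-6.7202)·v_x + (5)·v_y = 0,
  so v ∝ (b, λ_1 - a) = (5, 6.7202) = u.
  ||u|| = √((5)² + (6.7202)²) = √(70.1605) ≈ 8.3762,
  v_1 = u/||u|| ≈ (0.5969, 0.8023) (||v_1|| = 1).

λ_1 = 16.7202,  λ_2 = 6.2798;  v_1 ≈ (0.5969, 0.8023)


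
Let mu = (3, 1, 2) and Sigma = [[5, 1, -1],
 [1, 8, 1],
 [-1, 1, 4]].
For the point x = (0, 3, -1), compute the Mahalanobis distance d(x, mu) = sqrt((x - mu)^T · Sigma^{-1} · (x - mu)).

Step 1 — centre the observation: (x - mu) = (-3, 2, -3).

Step 2 — invert Sigma (cofactor / det for 3×3, or solve directly):
  Sigma^{-1} = [[0.2199, -0.0355, 0.0638],
 [-0.0355, 0.1348, -0.0426],
 [0.0638, -0.0426, 0.2766]].

Step 3 — form the quadratic (x - mu)^T · Sigma^{-1} · (x - mu):
  Sigma^{-1} · (x - mu) = (-0.922, 0.5035, -1.1064).
  (x - mu)^T · [Sigma^{-1} · (x - mu)] = (-3)·(-0.922) + (2)·(0.5035) + (-3)·(-1.1064) = 7.0922.

Step 4 — take square root: d = √(7.0922) ≈ 2.6631.

d(x, mu) = √(7.0922) ≈ 2.6631


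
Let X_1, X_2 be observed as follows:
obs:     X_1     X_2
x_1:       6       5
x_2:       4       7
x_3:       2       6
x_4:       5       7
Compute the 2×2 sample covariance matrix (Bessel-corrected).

Step 1 — column means:
  mean(X_1) = (6 + 4 + 2 + 5) / 4 = 17/4 = 4.25
  mean(X_2) = (5 + 7 + 6 + 7) / 4 = 25/4 = 6.25

Step 2 — sample covariance S[i,j] = (1/(n-1)) · Σ_k (x_{k,i} - mean_i) · (x_{k,j} - mean_j), with n-1 = 3.
  S[X_1,X_1] = ((1.75)·(1.75) + (-0.25)·(-0.25) + (-2.25)·(-2.25) + (0.75)·(0.75)) / 3 = 8.75/3 = 2.9167
  S[X_1,X_2] = ((1.75)·(-1.25) + (-0.25)·(0.75) + (-2.25)·(-0.25) + (0.75)·(0.75)) / 3 = -1.25/3 = -0.4167
  S[X_2,X_2] = ((-1.25)·(-1.25) + (0.75)·(0.75) + (-0.25)·(-0.25) + (0.75)·(0.75)) / 3 = 2.75/3 = 0.9167

S is symmetric (S[j,i] = S[i,j]). Assembling:

S = [[2.9167, -0.4167],
 [-0.4167, 0.9167]]
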